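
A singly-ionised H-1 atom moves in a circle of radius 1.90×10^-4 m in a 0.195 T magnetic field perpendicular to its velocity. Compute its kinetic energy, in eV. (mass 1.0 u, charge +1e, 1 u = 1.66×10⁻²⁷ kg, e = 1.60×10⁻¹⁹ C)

K ≈ 0.0662 eV

v = qBr/m = (1×1.60×10^-19)(0.195)(1.90×10^-4) / (1.66×10^-27) = 3570 m/s.
K = ½mv² = 0.5·(1.66×10^-27)·(3570)² = 1.06×10^-20 J = 0.0662 eV.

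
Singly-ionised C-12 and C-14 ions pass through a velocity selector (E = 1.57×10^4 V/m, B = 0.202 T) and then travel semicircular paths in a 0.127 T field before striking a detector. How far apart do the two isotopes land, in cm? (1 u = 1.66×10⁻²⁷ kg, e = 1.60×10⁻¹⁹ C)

Δd ≈ 2.54 cm

Both emerge at v = E/B₁ = 7.77×10^4 m/s.
r = mv/(qB₂), so r₁ = 0.0762 m and r₂ = 0.0889 m, giving Δr = 0.0127 m.
After a semicircle each ion lands a diameter 2r from the entry slit, so the separation is 2Δr = 0.0254 m.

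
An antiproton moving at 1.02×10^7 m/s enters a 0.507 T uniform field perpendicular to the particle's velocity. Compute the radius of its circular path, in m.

r ≈ 0.210 m

The magnetic force provides the centripetal force: qvB = mv²/r, so r = mv/(qB).
r = (1.67×10^-27 kg)(1.02×10^7 m/s) / [(1×1.60×10^-19 C)(0.507 T)] = 0.210 m.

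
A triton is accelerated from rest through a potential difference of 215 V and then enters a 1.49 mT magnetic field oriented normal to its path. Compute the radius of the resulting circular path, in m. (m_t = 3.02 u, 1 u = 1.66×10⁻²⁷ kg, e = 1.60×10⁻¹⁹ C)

r ≈ 2.46 m

The kinetic energy gained is K = qV = (1×1.60×10^-19)(215) = 3.44×10^-17 J.
v = √(2K/m) = 1.17×10^5 m/s.
r = mv/(qB) = (5.01×10^-27)(1.17×10^5) / [(1×1.60×10^-19)(1.49×10^-3)] = 2.46 m.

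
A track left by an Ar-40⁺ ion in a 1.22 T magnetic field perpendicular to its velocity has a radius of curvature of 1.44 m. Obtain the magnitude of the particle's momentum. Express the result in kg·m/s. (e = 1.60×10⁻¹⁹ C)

Since qvB = mv²/r, the momentum p = mv = qBr.
p = (1×1.60×10^-19)(1.22)(1.44) = 2.81×10^-19 kg·m/s.

p ≈ 2.81×10^-19 kg·m/s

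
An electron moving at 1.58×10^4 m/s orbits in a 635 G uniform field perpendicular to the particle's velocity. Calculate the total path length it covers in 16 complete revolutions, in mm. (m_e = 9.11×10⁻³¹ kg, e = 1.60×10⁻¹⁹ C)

r = mv/(qB) = 1.42×10^-6 m, so one revolution covers 2πr = 8.90×10^-6 m.
In 16 revolutions: L = 16·2πr = 1.42×10^-4 m.

L ≈ 0.142 mm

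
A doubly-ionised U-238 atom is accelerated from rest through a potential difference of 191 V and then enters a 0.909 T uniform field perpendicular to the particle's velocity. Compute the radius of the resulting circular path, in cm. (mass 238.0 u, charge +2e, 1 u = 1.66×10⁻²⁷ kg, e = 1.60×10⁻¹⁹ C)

r ≈ 2.39 cm

The kinetic energy gained is K = qV = (2×1.60×10^-19)(191) = 6.11×10^-17 J.
v = √(2K/m) = 1.76×10^4 m/s.
r = mv/(qB) = (3.95×10^-25)(1.76×10^4) / [(2×1.60×10^-19)(0.909)] = 0.0239 m.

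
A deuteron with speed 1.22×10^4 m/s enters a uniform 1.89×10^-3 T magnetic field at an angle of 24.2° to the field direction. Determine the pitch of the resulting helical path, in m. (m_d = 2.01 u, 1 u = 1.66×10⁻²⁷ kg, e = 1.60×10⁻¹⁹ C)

The velocity component along B is v∥ = v cos24.2° = 1.11×10^4 m/s.
The cyclotron period T = 2πm/(qB) = 6.93×10^-5 s is set by m, q, B alone.
Pitch = v∥·T = (1.11×10^4)(6.93×10^-5) = 0.771 m.

pitch ≈ 0.771 m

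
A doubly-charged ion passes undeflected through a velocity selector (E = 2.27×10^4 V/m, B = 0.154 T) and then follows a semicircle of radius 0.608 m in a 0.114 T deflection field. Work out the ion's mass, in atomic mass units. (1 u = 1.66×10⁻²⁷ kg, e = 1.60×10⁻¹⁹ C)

v = E/B₁ = 1.47×10^5 m/s.
From r = mv/(qB₂), m = qB₂r/v = (2×1.60×10^-19)(0.114)(0.608) / (1.47×10^5) = 1.50×10^-25 kg.
In atomic mass units: m = 1.50×10^-25 / 1.66×10^-27 = 90.6 u.

m ≈ 90.6 u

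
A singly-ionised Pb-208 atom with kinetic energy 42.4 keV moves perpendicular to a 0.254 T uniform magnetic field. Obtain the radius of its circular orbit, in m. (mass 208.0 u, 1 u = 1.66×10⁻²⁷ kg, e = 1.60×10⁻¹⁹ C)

r ≈ 1.68 m

Convert the energy: K = 42.4 keV = 6.78×10^-15 J.
v = √(2K/m) = √(2·6.78×10^-15/3.45×10^-25) = 1.98×10^5 m/s.
r = mv/(qB) = (3.45×10^-25)(1.98×10^5) / [(1×1.60×10^-19)(0.254)] = 1.68 m.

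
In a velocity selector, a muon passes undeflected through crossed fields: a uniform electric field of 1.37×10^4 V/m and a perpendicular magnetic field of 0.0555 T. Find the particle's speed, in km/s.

v ≈ 247 km/s

For zero net force, qE = qvB, so v = E/B.
v = (1.37×10^4) / (0.0555) = 2.47×10^5 m/s.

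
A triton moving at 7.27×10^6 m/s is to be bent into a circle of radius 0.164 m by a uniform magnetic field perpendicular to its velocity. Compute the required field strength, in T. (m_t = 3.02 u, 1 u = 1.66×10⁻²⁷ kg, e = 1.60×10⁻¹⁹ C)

B ≈ 1.39 T

qvB = mv²/r gives B = mv/(qr).
B = (5.01×10^-27)(7.27×10^6) / [(1×1.60×10^-19)(0.164)] = 1.39 T.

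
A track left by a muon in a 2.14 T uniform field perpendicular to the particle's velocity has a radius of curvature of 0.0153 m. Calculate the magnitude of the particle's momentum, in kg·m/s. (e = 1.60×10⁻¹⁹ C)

p ≈ 5.24×10^-21 kg·m/s

Since qvB = mv²/r, the momentum p = mv = qBr.
p = (1×1.60×10^-19)(2.14)(0.0153) = 5.24×10^-21 kg·m/s.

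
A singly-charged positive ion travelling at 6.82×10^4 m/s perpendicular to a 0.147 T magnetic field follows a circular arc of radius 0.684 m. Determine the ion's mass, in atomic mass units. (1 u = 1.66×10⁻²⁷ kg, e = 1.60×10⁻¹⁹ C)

m ≈ 142 u

qvB = mv²/r ⇒ m = qBr/v.
m = (1×1.60×10^-19)(0.147)(0.684) / (6.82×10^4) = 2.36×10^-25 kg = 142 u.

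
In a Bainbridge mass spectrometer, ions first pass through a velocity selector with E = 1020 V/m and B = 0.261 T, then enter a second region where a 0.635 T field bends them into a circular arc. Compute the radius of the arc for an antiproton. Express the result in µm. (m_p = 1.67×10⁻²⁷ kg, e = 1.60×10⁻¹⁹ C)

The selector passes v = E/B = 1020/0.261 = 3910 m/s.
In the deflection region, r = mv/(qB₂) = (1.67×10^-27)(3910) / [(1×1.60×10^-19)(0.635)] = 6.42×10^-5 m.

r ≈ 64.2 µm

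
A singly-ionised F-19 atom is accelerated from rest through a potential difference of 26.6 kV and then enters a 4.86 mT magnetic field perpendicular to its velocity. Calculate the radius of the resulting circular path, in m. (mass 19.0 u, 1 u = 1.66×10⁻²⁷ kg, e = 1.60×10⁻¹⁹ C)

The kinetic energy gained is K = qV = (1×1.60×10^-19)(2.66×10^4) = 4.26×10^-15 J.
v = √(2K/m) = 5.19×10^5 m/s.
r = mv/(qB) = (3.15×10^-26)(5.19×10^5) / [(1×1.60×10^-19)(4.86×10^-3)] = 21.1 m.

r ≈ 21.1 m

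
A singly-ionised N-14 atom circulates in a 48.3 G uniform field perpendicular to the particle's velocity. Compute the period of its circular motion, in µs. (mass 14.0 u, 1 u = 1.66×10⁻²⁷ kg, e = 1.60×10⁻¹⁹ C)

T ≈ 189 µs

The cyclotron period is independent of speed: T = 2πm/(qB).
T = 2π(2.32×10^-26) / [(1×1.60×10^-19)(4.83×10^-3)] = 1.89×10^-4 s.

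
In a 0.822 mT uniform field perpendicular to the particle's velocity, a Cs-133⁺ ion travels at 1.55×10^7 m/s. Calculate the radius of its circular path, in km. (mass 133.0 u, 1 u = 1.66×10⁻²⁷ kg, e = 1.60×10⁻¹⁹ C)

The magnetic force provides the centripetal force: qvB = mv²/r, so r = mv/(qB).
r = (2.21×10^-25 kg)(1.55×10^7 m/s) / [(1×1.60×10^-19 C)(8.22×10^-4 T)] = 2.60×10^4 m.

r ≈ 26.0 km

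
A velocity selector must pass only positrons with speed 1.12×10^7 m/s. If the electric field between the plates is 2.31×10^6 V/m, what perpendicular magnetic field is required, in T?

qE = qvB ⇒ B = E/v = (2.31×10^6) / (1.12×10^7) = 0.206 T.

B ≈ 0.206 T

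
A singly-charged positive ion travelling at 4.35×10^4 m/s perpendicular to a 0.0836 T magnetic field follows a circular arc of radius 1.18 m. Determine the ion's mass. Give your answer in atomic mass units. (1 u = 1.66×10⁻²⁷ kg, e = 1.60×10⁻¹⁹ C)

m ≈ 219 u

qvB = mv²/r ⇒ m = qBr/v.
m = (1×1.60×10^-19)(0.0836)(1.18) / (4.35×10^4) = 3.63×10^-25 kg = 219 u.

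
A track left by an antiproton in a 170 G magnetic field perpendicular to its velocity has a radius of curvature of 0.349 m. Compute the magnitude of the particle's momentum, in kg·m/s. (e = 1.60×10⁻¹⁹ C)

p ≈ 9.49×10^-22 kg·m/s

Since qvB = mv²/r, the momentum p = mv = qBr.
p = (1×1.60×10^-19)(0.0170)(0.349) = 9.49×10^-22 kg·m/s.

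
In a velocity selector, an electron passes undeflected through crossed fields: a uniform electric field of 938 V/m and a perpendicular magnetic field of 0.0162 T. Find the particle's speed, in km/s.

v ≈ 57.9 km/s

For zero net force, qE = qvB, so v = E/B.
v = (938) / (0.0162) = 5.79×10^4 m/s.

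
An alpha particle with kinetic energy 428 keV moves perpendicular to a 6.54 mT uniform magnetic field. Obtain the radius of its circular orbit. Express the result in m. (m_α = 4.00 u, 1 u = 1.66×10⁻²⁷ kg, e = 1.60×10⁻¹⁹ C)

Convert the energy: K = 428 keV = 6.85×10^-14 J.
v = √(2K/m) = √(2·6.85×10^-14/6.64×10^-27) = 4.54×10^6 m/s.
r = mv/(qB) = (6.64×10^-27)(4.54×10^6) / [(2×1.60×10^-19)(6.54×10^-3)] = 14.4 m.

r ≈ 14.4 m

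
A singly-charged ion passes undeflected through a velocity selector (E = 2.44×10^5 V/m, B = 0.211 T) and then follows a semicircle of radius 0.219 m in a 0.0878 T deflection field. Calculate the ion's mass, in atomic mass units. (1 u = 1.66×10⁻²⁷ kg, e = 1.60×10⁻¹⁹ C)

v = E/B₁ = 1.16×10^6 m/s.
From r = mv/(qB₂), m = qB₂r/v = (1×1.60×10^-19)(0.0878)(0.219) / (1.16×10^6) = 2.66×10^-27 kg.
In atomic mass units: m = 2.66×10^-27 / 1.66×10^-27 = 1.60 u.

m ≈ 1.60 u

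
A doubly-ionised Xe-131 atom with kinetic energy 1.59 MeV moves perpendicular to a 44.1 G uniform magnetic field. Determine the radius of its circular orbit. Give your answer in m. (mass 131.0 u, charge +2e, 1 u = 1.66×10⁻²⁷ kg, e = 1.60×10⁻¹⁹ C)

r ≈ 236 m

Convert the energy: K = 1.59 MeV = 2.54×10^-13 J.
v = √(2K/m) = √(2·2.54×10^-13/2.17×10^-25) = 1.53×10^6 m/s.
r = mv/(qB) = (2.17×10^-25)(1.53×10^6) / [(2×1.60×10^-19)(4.41×10^-3)] = 236 m.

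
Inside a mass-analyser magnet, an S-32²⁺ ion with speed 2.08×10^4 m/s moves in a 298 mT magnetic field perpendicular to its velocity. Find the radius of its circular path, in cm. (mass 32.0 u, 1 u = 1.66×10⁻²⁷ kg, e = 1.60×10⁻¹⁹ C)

The magnetic force provides the centripetal force: qvB = mv²/r, so r = mv/(qB).
r = (5.31×10^-26 kg)(2.08×10^4 m/s) / [(2×1.60×10^-19 C)(0.298 T)] = 0.0116 m.

r ≈ 1.16 cm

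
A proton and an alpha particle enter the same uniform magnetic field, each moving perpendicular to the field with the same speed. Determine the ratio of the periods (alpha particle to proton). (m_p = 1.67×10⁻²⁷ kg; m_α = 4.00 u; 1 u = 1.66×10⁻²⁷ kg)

ratio ≈ 1.99

T = 2πm/(qB) is independent of speed, so T₂/T₁ = (m₂/q₂)/(m₁/q₁).
T_{alpha particle}/T_{proton} = (6.64×10^-27/2e) / (1.67×10^-27/1e) = 1.99.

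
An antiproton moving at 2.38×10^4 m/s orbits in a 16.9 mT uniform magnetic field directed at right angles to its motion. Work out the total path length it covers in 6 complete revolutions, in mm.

L ≈ 554 mm

r = mv/(qB) = 0.0147 m, so one revolution covers 2πr = 0.0924 m.
In 6 revolutions: L = 6·2πr = 0.554 m.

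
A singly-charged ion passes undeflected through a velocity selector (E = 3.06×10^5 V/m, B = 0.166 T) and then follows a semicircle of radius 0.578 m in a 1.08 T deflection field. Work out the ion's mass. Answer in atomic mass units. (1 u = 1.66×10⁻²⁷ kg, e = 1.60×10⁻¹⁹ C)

m ≈ 32.6 u

v = E/B₁ = 1.84×10^6 m/s.
From r = mv/(qB₂), m = qB₂r/v = (1×1.60×10^-19)(1.08)(0.578) / (1.84×10^6) = 5.42×10^-26 kg.
In atomic mass units: m = 5.42×10^-26 / 1.66×10^-27 = 32.6 u.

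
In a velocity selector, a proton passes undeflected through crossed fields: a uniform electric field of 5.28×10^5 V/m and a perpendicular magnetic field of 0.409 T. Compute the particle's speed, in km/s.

v ≈ 1290 km/s

For zero net force, qE = qvB, so v = E/B.
v = (5.28×10^5) / (0.409) = 1.29×10^6 m/s.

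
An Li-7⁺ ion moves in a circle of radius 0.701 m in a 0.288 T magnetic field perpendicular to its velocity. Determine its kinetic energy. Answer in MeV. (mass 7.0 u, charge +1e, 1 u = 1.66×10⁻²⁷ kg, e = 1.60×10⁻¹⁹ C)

K ≈ 0.281 MeV

v = qBr/m = (1×1.60×10^-19)(0.288)(0.701) / (1.16×10^-26) = 2.78×10^6 m/s.
K = ½mv² = 0.5·(1.16×10^-26)·(2.78×10^6)² = 4.49×10^-14 J = 0.281 MeV.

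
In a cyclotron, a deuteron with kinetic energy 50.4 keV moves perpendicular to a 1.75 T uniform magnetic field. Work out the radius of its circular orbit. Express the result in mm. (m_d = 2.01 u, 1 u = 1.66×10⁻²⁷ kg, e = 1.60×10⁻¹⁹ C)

Convert the energy: K = 50.4 keV = 8.06×10^-15 J.
v = √(2K/m) = √(2·8.06×10^-15/3.34×10^-27) = 2.20×10^6 m/s.
r = mv/(qB) = (3.34×10^-27)(2.20×10^6) / [(1×1.60×10^-19)(1.75)] = 0.0262 m.

r ≈ 26.2 mm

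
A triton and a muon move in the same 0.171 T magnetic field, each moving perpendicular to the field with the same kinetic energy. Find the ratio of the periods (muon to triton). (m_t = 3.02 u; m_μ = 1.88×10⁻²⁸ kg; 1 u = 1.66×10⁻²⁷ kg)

ratio ≈ 0.0375

T = 2πm/(qB) is independent of speed, so T₂/T₁ = (m₂/q₂)/(m₁/q₁).
T_{muon}/T_{triton} = (1.88×10^-28/1e) / (5.01×10^-27/1e) = 0.0375.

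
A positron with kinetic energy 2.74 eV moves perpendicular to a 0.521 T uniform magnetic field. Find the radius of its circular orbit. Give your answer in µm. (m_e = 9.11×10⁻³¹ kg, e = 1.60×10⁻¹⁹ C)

Convert the energy: K = 2.74 eV = 4.38×10^-19 J.
v = √(2K/m) = √(2·4.38×10^-19/9.11×10^-31) = 9.81×10^5 m/s.
r = mv/(qB) = (9.11×10^-31)(9.81×10^5) / [(1×1.60×10^-19)(0.521)] = 1.07×10^-5 m.

r ≈ 10.7 µm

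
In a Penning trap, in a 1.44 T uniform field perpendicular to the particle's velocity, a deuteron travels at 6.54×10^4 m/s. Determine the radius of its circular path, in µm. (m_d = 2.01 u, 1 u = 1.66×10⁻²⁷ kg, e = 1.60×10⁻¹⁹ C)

The magnetic force provides the centripetal force: qvB = mv²/r, so r = mv/(qB).
r = (3.34×10^-27 kg)(6.54×10^4 m/s) / [(1×1.60×10^-19 C)(1.44 T)] = 9.47×10^-4 m.

r ≈ 947 µm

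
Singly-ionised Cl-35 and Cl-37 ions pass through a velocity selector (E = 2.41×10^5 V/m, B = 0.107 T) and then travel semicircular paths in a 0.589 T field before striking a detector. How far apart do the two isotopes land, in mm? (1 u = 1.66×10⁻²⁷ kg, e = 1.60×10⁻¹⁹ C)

Δd ≈ 159 mm

Both emerge at v = E/B₁ = 2.25×10^6 m/s.
r = mv/(qB₂), so r₁ = 1.3886 m and r₂ = 1.4679 m, giving Δr = 0.0793 m.
After a semicircle each ion lands a diameter 2r from the entry slit, so the separation is 2Δr = 0.159 m.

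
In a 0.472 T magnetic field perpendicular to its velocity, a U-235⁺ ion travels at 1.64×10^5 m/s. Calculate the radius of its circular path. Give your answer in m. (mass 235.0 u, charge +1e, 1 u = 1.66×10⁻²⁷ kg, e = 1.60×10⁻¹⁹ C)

The magnetic force provides the centripetal force: qvB = mv²/r, so r = mv/(qB).
r = (3.90×10^-25 kg)(1.64×10^5 m/s) / [(1×1.60×10^-19 C)(0.472 T)] = 0.847 m.

r ≈ 0.847 m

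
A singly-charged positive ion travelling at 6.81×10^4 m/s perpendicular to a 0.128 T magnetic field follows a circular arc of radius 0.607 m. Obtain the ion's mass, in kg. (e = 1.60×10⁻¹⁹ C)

m ≈ 1.83×10^-25 kg

qvB = mv²/r ⇒ m = qBr/v.
m = (1×1.60×10^-19)(0.128)(0.607) / (6.81×10^4) = 1.83×10^-25 kg.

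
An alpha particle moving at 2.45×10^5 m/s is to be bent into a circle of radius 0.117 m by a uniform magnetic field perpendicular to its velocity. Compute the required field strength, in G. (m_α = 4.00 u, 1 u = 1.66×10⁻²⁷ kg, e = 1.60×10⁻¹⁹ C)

qvB = mv²/r gives B = mv/(qr).
B = (6.64×10^-27)(2.45×10^5) / [(2×1.60×10^-19)(0.117)] = 0.0435 T.

B ≈ 435 G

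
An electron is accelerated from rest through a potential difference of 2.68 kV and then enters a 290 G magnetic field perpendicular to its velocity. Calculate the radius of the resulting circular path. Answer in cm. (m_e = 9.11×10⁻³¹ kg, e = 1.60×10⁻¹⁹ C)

The kinetic energy gained is K = qV = (1×1.60×10^-19)(2680) = 4.29×10^-16 J.
v = √(2K/m) = 3.07×10^7 m/s.
r = mv/(qB) = (9.11×10^-31)(3.07×10^7) / [(1×1.60×10^-19)(0.0290)] = 6.02×10^-3 m.

r ≈ 0.602 cm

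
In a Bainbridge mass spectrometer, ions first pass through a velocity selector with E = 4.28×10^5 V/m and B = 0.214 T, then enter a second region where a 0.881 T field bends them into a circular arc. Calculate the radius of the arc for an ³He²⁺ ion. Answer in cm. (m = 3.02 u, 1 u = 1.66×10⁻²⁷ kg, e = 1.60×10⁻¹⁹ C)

r ≈ 3.56 cm

The selector passes v = E/B = 4.28×10^5/0.214 = 2.00×10^6 m/s.
In the deflection region, r = mv/(qB₂) = (5.01×10^-27)(2.00×10^6) / [(2×1.60×10^-19)(0.881)] = 0.0356 m.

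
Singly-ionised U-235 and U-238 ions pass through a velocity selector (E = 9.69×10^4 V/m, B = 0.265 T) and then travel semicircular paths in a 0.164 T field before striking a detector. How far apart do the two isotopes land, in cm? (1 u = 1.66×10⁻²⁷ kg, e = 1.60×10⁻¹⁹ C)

Δd ≈ 13.9 cm

Both emerge at v = E/B₁ = 3.66×10^5 m/s.
r = mv/(qB₂), so r₁ = 5.4361 m and r₂ = 5.5055 m, giving Δr = 0.0694 m.
After a semicircle each ion lands a diameter 2r from the entry slit, so the separation is 2Δr = 0.139 m.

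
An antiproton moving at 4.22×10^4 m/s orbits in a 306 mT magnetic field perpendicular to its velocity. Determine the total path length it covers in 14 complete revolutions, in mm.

L ≈ 127 mm

r = mv/(qB) = 1.44×10^-3 m, so one revolution covers 2πr = 9.04×10^-3 m.
In 14 revolutions: L = 14·2πr = 0.127 m.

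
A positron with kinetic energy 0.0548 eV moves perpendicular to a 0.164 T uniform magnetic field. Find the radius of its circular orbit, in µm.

Convert the energy: K = 0.0548 eV = 8.77×10^-21 J.
v = √(2K/m) = √(2·8.77×10^-21/9.11×10^-31) = 1.39×10^5 m/s.
r = mv/(qB) = (9.11×10^-31)(1.39×10^5) / [(1×1.60×10^-19)(0.164)] = 4.82×10^-6 m.

r ≈ 4.82 µm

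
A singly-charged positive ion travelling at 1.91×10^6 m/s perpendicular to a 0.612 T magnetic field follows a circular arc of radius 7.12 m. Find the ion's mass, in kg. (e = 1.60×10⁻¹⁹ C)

qvB = mv²/r ⇒ m = qBr/v.
m = (1×1.60×10^-19)(0.612)(7.12) / (1.91×10^6) = 3.65×10^-25 kg.

m ≈ 3.65×10^-25 kg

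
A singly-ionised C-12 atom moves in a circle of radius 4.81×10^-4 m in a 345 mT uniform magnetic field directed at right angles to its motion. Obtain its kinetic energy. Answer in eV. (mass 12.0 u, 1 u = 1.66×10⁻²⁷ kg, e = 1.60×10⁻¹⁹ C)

v = qBr/m = (1×1.60×10^-19)(0.345)(4.81×10^-4) / (1.99×10^-26) = 1330 m/s.
K = ½mv² = 0.5·(1.99×10^-26)·(1330)² = 1.77×10^-20 J = 0.111 eV.

K ≈ 0.111 eV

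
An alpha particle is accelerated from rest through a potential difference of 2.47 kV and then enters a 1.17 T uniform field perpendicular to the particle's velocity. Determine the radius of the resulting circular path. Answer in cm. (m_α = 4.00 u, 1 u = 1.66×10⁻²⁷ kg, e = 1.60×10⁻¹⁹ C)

r ≈ 0.865 cm

The kinetic energy gained is K = qV = (2×1.60×10^-19)(2470) = 7.90×10^-16 J.
v = √(2K/m) = 4.88×10^5 m/s.
r = mv/(qB) = (6.64×10^-27)(4.88×10^5) / [(2×1.60×10^-19)(1.17)] = 8.65×10^-3 m.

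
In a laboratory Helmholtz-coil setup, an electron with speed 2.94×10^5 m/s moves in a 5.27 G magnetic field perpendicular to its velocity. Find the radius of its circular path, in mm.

The magnetic force provides the centripetal force: qvB = mv²/r, so r = mv/(qB).
r = (9.11×10^-31 kg)(2.94×10^5 m/s) / [(1×1.60×10^-19 C)(5.27×10^-4 T)] = 3.18×10^-3 m.

r ≈ 3.18 mm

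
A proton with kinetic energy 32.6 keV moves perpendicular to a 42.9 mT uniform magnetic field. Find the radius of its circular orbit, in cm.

Convert the energy: K = 32.6 keV = 5.22×10^-15 J.
v = √(2K/m) = √(2·5.22×10^-15/1.67×10^-27) = 2.50×10^6 m/s.
r = mv/(qB) = (1.67×10^-27)(2.50×10^6) / [(1×1.60×10^-19)(0.0429)] = 0.608 m.

r ≈ 60.8 cm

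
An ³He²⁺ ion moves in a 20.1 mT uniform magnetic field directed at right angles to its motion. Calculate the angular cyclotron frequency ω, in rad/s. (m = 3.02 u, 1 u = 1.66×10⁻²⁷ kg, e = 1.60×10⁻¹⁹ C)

ω ≈ 1.28×10^6 rad/s

ω = qB/m = (2×1.60×10^-19)(0.0201) / (5.01×10^-27) = 1.28×10^6 rad/s.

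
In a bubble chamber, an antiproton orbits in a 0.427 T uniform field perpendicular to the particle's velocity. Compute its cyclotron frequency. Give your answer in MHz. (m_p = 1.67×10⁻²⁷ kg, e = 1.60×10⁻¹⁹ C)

f = qB/(2πm) = (1×1.60×10^-19)(0.427) / [2π(1.67×10^-27)] = 6.51×10^6 Hz.

f ≈ 6.51 MHz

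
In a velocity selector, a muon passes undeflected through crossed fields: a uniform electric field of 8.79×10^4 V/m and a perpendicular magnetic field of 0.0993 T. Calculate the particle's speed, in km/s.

For zero net force, qE = qvB, so v = E/B.
v = (8.79×10^4) / (0.0993) = 8.85×10^5 m/s.

v ≈ 885 km/s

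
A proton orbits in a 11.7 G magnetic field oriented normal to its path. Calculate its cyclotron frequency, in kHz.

f ≈ 17.8 kHz

f = qB/(2πm) = (1×1.60×10^-19)(1.17×10^-3) / [2π(1.67×10^-27)] = 1.78×10^4 Hz.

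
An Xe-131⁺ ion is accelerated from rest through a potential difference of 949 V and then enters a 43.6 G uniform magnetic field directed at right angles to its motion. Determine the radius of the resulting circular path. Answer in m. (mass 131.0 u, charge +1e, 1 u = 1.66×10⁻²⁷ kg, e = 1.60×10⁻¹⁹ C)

The kinetic energy gained is K = qV = (1×1.60×10^-19)(949) = 1.52×10^-16 J.
v = √(2K/m) = 3.74×10^4 m/s.
r = mv/(qB) = (2.17×10^-25)(3.74×10^4) / [(1×1.60×10^-19)(4.36×10^-3)] = 11.6 m.

r ≈ 11.6 m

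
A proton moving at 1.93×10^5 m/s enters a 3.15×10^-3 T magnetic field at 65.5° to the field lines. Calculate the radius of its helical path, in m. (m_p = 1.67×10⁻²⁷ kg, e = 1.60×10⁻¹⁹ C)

r ≈ 0.582 m

Only the perpendicular component v⊥ = v sin65.5° = 1.76×10^5 m/s is bent by the field.
r = m v⊥ /(qB) = (1.67×10^-27)(1.76×10^5) / [(1×1.60×10^-19)(3.15×10^-3)] = 0.582 m.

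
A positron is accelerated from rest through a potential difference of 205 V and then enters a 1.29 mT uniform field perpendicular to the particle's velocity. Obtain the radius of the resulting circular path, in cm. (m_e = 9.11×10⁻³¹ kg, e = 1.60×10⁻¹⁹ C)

r ≈ 3.75 cm

The kinetic energy gained is K = qV = (1×1.60×10^-19)(205) = 3.28×10^-17 J.
v = √(2K/m) = 8.49×10^6 m/s.
r = mv/(qB) = (9.11×10^-31)(8.49×10^6) / [(1×1.60×10^-19)(1.29×10^-3)] = 0.0375 m.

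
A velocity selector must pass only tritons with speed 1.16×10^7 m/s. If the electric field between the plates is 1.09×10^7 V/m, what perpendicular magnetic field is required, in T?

qE = qvB ⇒ B = E/v = (1.09×10^7) / (1.16×10^7) = 0.940 T.

B ≈ 0.940 T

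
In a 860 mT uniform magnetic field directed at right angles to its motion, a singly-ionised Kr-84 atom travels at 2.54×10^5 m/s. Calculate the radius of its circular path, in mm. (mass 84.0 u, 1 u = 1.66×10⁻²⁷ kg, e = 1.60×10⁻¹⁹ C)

The magnetic force provides the centripetal force: qvB = mv²/r, so r = mv/(qB).
r = (1.39×10^-25 kg)(2.54×10^5 m/s) / [(1×1.60×10^-19 C)(0.860 T)] = 0.257 m.

r ≈ 257 mm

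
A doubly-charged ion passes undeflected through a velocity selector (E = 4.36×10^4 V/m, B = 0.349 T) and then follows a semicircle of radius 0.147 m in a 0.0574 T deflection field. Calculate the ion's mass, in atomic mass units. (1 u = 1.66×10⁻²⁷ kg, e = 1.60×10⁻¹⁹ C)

m ≈ 13.0 u

v = E/B₁ = 1.25×10^5 m/s.
From r = mv/(qB₂), m = qB₂r/v = (2×1.60×10^-19)(0.0574)(0.147) / (1.25×10^5) = 2.16×10^-26 kg.
In atomic mass units: m = 2.16×10^-26 / 1.66×10^-27 = 13.0 u.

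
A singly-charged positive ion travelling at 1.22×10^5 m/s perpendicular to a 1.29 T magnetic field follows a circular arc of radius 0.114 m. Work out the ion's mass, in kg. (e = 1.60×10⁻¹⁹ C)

qvB = mv²/r ⇒ m = qBr/v.
m = (1×1.60×10^-19)(1.29)(0.114) / (1.22×10^5) = 1.93×10^-25 kg.

m ≈ 1.93×10^-25 kg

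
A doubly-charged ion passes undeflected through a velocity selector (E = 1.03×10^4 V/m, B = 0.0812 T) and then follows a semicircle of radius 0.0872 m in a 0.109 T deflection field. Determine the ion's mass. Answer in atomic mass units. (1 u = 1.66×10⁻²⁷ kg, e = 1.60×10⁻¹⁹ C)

m ≈ 14.4 u

v = E/B₁ = 1.27×10^5 m/s.
From r = mv/(qB₂), m = qB₂r/v = (2×1.60×10^-19)(0.109)(0.0872) / (1.27×10^5) = 2.40×10^-26 kg.
In atomic mass units: m = 2.40×10^-26 / 1.66×10^-27 = 14.4 u.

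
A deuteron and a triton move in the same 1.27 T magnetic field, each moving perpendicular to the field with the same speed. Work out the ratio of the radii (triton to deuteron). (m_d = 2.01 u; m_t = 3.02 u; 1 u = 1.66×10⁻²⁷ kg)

ratio ≈ 1.50

r = mv/(qB) ⇒ at equal v, r ∝ m/q.
r_{triton}/r_{deuteron} = 1.50.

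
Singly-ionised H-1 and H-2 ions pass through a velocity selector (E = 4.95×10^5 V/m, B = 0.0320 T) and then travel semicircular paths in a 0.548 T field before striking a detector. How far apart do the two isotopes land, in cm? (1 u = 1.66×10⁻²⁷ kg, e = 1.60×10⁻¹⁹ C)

Both emerge at v = E/B₁ = 1.55×10^7 m/s.
r = mv/(qB₂), so r₁ = 0.293 m and r₂ = 0.586 m, giving Δr = 0.293 m.
After a semicircle each ion lands a diameter 2r from the entry slit, so the separation is 2Δr = 0.586 m.

Δd ≈ 58.6 cm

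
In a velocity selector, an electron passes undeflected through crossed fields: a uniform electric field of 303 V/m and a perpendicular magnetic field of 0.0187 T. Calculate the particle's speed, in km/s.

v ≈ 16.2 km/s

For zero net force, qE = qvB, so v = E/B.
v = (303) / (0.0187) = 1.62×10^4 m/s.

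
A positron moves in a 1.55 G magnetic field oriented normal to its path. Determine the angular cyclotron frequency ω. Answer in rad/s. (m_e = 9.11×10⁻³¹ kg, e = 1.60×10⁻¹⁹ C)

ω ≈ 2.72×10^7 rad/s

ω = qB/m = (1×1.60×10^-19)(1.55×10^-4) / (9.11×10^-31) = 2.72×10^7 rad/s.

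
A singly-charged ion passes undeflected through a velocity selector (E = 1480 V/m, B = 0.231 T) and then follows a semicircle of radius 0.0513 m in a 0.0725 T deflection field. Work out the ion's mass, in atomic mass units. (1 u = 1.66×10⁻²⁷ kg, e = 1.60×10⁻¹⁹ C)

m ≈ 56.0 u

v = E/B₁ = 6410 m/s.
From r = mv/(qB₂), m = qB₂r/v = (1×1.60×10^-19)(0.0725)(0.0513) / (6410) = 9.29×10^-26 kg.
In atomic mass units: m = 9.29×10^-26 / 1.66×10^-27 = 56.0 u.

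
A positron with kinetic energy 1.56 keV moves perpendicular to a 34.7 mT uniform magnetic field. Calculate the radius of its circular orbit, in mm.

r ≈ 3.84 mm

Convert the energy: K = 1.56 keV = 2.50×10^-16 J.
v = √(2K/m) = √(2·2.50×10^-16/9.11×10^-31) = 2.34×10^7 m/s.
r = mv/(qB) = (9.11×10^-31)(2.34×10^7) / [(1×1.60×10^-19)(0.0347)] = 3.84×10^-3 m.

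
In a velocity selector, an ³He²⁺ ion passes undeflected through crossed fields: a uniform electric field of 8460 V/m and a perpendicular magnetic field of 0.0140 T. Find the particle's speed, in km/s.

For zero net force, qE = qvB, so v = E/B.
v = (8460) / (0.0140) = 6.04×10^5 m/s.

v ≈ 604 km/s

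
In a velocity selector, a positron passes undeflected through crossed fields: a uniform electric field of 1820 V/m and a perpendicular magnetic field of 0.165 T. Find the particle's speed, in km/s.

v ≈ 11.0 km/s

For zero net force, qE = qvB, so v = E/B.
v = (1820) / (0.165) = 1.10×10^4 m/s.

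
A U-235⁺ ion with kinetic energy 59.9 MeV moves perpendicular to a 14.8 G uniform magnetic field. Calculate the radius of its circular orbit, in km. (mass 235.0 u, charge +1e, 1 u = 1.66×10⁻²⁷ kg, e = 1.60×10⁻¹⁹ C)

Convert the energy: K = 59.9 MeV = 9.58×10^-12 J.
v = √(2K/m) = √(2·9.58×10^-12/3.90×10^-25) = 7.01×10^6 m/s.
r = mv/(qB) = (3.90×10^-25)(7.01×10^6) / [(1×1.60×10^-19)(1.48×10^-3)] = 1.15×10^4 m.

r ≈ 11.5 km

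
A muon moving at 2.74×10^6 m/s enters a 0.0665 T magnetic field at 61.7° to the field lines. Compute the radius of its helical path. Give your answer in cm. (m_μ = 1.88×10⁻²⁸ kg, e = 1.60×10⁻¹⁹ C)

Only the perpendicular component v⊥ = v sin61.7° = 2.41×10^6 m/s is bent by the field.
r = m v⊥ /(qB) = (1.88×10^-28)(2.41×10^6) / [(1×1.60×10^-19)(0.0665)] = 0.0426 m.

r ≈ 4.26 cm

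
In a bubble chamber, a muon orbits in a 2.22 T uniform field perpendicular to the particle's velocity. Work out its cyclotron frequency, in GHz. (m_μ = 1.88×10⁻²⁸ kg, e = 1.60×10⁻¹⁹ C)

f = qB/(2πm) = (1×1.60×10^-19)(2.22) / [2π(1.88×10^-28)] = 3.01×10^8 Hz.

f ≈ 0.301 GHz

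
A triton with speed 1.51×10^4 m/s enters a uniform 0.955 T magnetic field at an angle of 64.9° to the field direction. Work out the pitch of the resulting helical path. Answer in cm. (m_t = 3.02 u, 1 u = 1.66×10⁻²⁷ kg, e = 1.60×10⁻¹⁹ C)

The velocity component along B is v∥ = v cos64.9° = 6410 m/s.
The cyclotron period T = 2πm/(qB) = 2.06×10^-7 s is set by m, q, B alone.
Pitch = v∥·T = (6410)(2.06×10^-7) = 1.32×10^-3 m.

pitch ≈ 0.132 cm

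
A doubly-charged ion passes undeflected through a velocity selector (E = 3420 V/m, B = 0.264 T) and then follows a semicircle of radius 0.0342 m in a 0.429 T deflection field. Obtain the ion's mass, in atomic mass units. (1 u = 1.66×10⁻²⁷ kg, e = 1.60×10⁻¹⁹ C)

v = E/B₁ = 1.30×10^4 m/s.
From r = mv/(qB₂), m = qB₂r/v = (2×1.60×10^-19)(0.429)(0.0342) / (1.30×10^4) = 3.62×10^-25 kg.
In atomic mass units: m = 3.62×10^-25 / 1.66×10^-27 = 218 u.

m ≈ 218 u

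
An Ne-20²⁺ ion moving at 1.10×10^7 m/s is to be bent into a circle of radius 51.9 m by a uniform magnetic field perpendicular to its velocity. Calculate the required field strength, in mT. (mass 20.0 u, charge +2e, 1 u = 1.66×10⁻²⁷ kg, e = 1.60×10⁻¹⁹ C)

B ≈ 22.0 mT

qvB = mv²/r gives B = mv/(qr).
B = (3.32×10^-26)(1.10×10^7) / [(2×1.60×10^-19)(51.9)] = 0.0220 T.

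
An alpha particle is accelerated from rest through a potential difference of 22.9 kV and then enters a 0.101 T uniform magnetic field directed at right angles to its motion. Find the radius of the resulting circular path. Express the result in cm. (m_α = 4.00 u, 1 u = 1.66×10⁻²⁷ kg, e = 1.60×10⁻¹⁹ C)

r ≈ 30.5 cm

The kinetic energy gained is K = qV = (2×1.60×10^-19)(2.29×10^4) = 7.33×10^-15 J.
v = √(2K/m) = 1.49×10^6 m/s.
r = mv/(qB) = (6.64×10^-27)(1.49×10^6) / [(2×1.60×10^-19)(0.101)] = 0.305 m.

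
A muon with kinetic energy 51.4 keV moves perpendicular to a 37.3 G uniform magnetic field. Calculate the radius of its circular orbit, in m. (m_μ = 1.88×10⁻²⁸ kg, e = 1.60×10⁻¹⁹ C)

Convert the energy: K = 51.4 keV = 8.22×10^-15 J.
v = √(2K/m) = √(2·8.22×10^-15/1.88×10^-28) = 9.35×10^6 m/s.
r = mv/(qB) = (1.88×10^-28)(9.35×10^6) / [(1×1.60×10^-19)(3.73×10^-3)] = 2.95 m.

r ≈ 2.95 m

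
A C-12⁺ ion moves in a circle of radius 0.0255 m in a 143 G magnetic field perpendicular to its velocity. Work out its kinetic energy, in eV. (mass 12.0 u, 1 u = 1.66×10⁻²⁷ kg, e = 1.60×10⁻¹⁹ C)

K ≈ 0.534 eV

v = qBr/m = (1×1.60×10^-19)(0.0143)(0.0255) / (1.99×10^-26) = 2930 m/s.
K = ½mv² = 0.5·(1.99×10^-26)·(2930)² = 8.54×10^-20 J = 0.534 eV.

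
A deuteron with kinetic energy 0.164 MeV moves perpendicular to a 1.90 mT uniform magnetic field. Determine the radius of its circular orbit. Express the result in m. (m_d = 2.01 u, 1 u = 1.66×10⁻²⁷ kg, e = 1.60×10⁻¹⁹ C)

r ≈ 43.5 m

Convert the energy: K = 0.164 MeV = 2.62×10^-14 J.
v = √(2K/m) = √(2·2.62×10^-14/3.34×10^-27) = 3.97×10^6 m/s.
r = mv/(qB) = (3.34×10^-27)(3.97×10^6) / [(1×1.60×10^-19)(1.90×10^-3)] = 43.5 m.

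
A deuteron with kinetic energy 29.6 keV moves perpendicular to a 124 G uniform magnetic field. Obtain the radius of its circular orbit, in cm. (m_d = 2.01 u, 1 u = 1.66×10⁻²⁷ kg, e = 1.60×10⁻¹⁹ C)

Convert the energy: K = 29.6 keV = 4.74×10^-15 J.
v = √(2K/m) = √(2·4.74×10^-15/3.34×10^-27) = 1.68×10^6 m/s.
r = mv/(qB) = (3.34×10^-27)(1.68×10^6) / [(1×1.60×10^-19)(0.0124)] = 2.83 m.

r ≈ 283 cm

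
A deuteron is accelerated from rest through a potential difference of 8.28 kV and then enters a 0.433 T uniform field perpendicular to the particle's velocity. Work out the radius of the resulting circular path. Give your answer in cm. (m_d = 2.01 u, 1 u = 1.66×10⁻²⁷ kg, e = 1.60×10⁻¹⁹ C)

r ≈ 4.29 cm

The kinetic energy gained is K = qV = (1×1.60×10^-19)(8280) = 1.32×10^-15 J.
v = √(2K/m) = 8.91×10^5 m/s.
r = mv/(qB) = (3.34×10^-27)(8.91×10^5) / [(1×1.60×10^-19)(0.433)] = 0.0429 m.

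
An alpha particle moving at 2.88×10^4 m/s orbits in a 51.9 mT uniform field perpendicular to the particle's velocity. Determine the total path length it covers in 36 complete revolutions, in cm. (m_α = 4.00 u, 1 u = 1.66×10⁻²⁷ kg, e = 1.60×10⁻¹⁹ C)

L ≈ 260 cm

r = mv/(qB) = 0.0115 m, so one revolution covers 2πr = 0.0723 m.
In 36 revolutions: L = 36·2πr = 2.60 m.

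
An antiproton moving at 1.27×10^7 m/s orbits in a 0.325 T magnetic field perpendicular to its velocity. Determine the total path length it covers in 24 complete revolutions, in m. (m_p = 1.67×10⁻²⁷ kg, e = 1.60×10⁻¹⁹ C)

r = mv/(qB) = 0.408 m, so one revolution covers 2πr = 2.56 m.
In 24 revolutions: L = 24·2πr = 61.5 m.

L ≈ 61.5 m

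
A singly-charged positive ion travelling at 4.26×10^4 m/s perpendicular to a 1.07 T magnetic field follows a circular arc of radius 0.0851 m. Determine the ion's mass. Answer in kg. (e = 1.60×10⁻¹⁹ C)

qvB = mv²/r ⇒ m = qBr/v.
m = (1×1.60×10^-19)(1.07)(0.0851) / (4.26×10^4) = 3.42×10^-25 kg.

m ≈ 3.42×10^-25 kg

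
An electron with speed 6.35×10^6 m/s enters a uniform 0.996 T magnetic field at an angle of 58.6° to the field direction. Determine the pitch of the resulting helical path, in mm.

pitch ≈ 0.119 mm

The velocity component along B is v∥ = v cos58.6° = 3.31×10^6 m/s.
The cyclotron period T = 2πm/(qB) = 3.59×10^-11 s is set by m, q, B alone.
Pitch = v∥·T = (3.31×10^6)(3.59×10^-11) = 1.19×10^-4 m.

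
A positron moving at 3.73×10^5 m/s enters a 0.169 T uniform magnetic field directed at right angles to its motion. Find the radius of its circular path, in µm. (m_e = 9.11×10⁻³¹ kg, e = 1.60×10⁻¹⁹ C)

The magnetic force provides the centripetal force: qvB = mv²/r, so r = mv/(qB).
r = (9.11×10^-31 kg)(3.73×10^5 m/s) / [(1×1.60×10^-19 C)(0.169 T)] = 1.26×10^-5 m.

r ≈ 12.6 µm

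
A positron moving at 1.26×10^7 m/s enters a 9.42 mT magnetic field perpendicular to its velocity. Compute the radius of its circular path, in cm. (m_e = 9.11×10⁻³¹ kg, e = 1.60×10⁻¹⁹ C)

The magnetic force provides the centripetal force: qvB = mv²/r, so r = mv/(qB).
r = (9.11×10^-31 kg)(1.26×10^7 m/s) / [(1×1.60×10^-19 C)(9.42×10^-3 T)] = 7.62×10^-3 m.

r ≈ 0.762 cm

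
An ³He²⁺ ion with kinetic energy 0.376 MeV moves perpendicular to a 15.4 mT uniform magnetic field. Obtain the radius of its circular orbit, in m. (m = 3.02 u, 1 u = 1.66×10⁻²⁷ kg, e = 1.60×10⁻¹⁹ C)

Convert the energy: K = 0.376 MeV = 6.02×10^-14 J.
v = √(2K/m) = √(2·6.02×10^-14/5.01×10^-27) = 4.90×10^6 m/s.
r = mv/(qB) = (5.01×10^-27)(4.90×10^6) / [(2×1.60×10^-19)(0.0154)] = 4.98 m.

r ≈ 4.98 m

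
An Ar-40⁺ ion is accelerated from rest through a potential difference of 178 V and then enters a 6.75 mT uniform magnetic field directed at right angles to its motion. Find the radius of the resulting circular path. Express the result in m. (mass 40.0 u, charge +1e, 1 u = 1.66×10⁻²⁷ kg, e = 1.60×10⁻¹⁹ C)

r ≈ 1.80 m

The kinetic energy gained is K = qV = (1×1.60×10^-19)(178) = 2.85×10^-17 J.
v = √(2K/m) = 2.93×10^4 m/s.
r = mv/(qB) = (6.64×10^-26)(2.93×10^4) / [(1×1.60×10^-19)(6.75×10^-3)] = 1.80 m.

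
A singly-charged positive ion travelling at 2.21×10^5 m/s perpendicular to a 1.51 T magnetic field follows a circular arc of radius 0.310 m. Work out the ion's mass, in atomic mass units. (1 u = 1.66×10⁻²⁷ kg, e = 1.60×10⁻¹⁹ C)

qvB = mv²/r ⇒ m = qBr/v.
m = (1×1.60×10^-19)(1.51)(0.310) / (2.21×10^5) = 3.39×10^-25 kg = 204 u.

m ≈ 204 u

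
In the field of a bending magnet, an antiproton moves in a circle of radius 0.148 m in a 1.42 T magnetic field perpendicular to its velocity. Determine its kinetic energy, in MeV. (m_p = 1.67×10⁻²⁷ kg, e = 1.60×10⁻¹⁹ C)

v = qBr/m = (1×1.60×10^-19)(1.42)(0.148) / (1.67×10^-27) = 2.01×10^7 m/s.
K = ½mv² = 0.5·(1.67×10^-27)·(2.01×10^7)² = 3.39×10^-13 J = 2.12 MeV.

K ≈ 2.12 MeV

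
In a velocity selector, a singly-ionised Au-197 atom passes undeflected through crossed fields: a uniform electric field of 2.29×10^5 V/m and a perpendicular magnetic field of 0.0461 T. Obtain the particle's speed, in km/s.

v ≈ 4970 km/s

For zero net force, qE = qvB, so v = E/B.
v = (2.29×10^5) / (0.0461) = 4.97×10^6 m/s.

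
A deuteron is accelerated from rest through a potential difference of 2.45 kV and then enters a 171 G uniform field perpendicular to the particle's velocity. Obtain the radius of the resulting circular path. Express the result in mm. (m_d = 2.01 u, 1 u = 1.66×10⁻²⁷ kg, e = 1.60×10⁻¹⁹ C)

r ≈ 591 mm

The kinetic energy gained is K = qV = (1×1.60×10^-19)(2450) = 3.92×10^-16 J.
v = √(2K/m) = 4.85×10^5 m/s.
r = mv/(qB) = (3.34×10^-27)(4.85×10^5) / [(1×1.60×10^-19)(0.0171)] = 0.591 m.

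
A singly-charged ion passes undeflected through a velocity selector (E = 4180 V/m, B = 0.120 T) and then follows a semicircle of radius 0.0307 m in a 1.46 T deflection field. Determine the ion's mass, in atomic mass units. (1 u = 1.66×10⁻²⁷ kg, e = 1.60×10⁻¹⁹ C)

m ≈ 124 u

v = E/B₁ = 3.48×10^4 m/s.
From r = mv/(qB₂), m = qB₂r/v = (1×1.60×10^-19)(1.46)(0.0307) / (3.48×10^4) = 2.06×10^-25 kg.
In atomic mass units: m = 2.06×10^-25 / 1.66×10^-27 = 124 u.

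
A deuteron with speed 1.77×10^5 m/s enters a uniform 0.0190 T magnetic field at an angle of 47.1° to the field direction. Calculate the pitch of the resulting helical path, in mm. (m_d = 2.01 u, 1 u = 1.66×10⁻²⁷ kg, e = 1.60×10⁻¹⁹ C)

The velocity component along B is v∥ = v cos47.1° = 1.20×10^5 m/s.
The cyclotron period T = 2πm/(qB) = 6.90×10^-6 s is set by m, q, B alone.
Pitch = v∥·T = (1.20×10^5)(6.90×10^-6) = 0.831 m.

pitch ≈ 831 mm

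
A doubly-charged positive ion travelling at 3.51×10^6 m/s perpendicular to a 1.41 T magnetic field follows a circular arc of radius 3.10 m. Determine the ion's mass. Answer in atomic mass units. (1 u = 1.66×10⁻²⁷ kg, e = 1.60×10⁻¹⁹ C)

qvB = mv²/r ⇒ m = qBr/v.
m = (2×1.60×10^-19)(1.41)(3.10) / (3.51×10^6) = 3.98×10^-25 kg = 240 u.

m ≈ 240 u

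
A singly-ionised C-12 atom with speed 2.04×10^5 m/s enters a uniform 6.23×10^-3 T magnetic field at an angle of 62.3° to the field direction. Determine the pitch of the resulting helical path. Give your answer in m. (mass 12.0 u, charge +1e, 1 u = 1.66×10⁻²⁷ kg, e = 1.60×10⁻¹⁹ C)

The velocity component along B is v∥ = v cos62.3° = 9.48×10^4 m/s.
The cyclotron period T = 2πm/(qB) = 1.26×10^-4 s is set by m, q, B alone.
Pitch = v∥·T = (9.48×10^4)(1.26×10^-4) = 11.9 m.

pitch ≈ 11.9 m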